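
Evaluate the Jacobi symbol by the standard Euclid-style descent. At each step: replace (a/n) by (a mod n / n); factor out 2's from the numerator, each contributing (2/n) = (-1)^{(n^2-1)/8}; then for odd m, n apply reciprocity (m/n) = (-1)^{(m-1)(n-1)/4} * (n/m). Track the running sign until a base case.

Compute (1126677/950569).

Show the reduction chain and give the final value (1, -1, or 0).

(1126677/950569): 1126677 mod 950569 = 176108, so (1126677/950569) = (176108/950569)
factor out 2^2: 176108 = 2^2·44027; with 950569 mod 8 = 1, (2/950569) = +1; sign now +1; continue with (44027/950569)
flip (44027/950569) -> (950569/44027): both odd, 44027 mod 4 = 3, 950569 mod 4 = 1, so the flip contributes +1; sign now +1
(950569/44027): 950569 mod 44027 = 26002, so (950569/44027) = (26002/44027)
factor out 2^1: 26002 = 2^1·13001; with 44027 mod 8 = 3, (2/44027) = -1; sign now -1; continue with (13001/44027)
flip (13001/44027) -> (44027/13001): both odd, 13001 mod 4 = 1, 44027 mod 4 = 3, so the flip contributes +1; sign now -1
(44027/13001): 44027 mod 13001 = 5024, so (44027/13001) = (5024/13001)
factor out 2^5: 5024 = 2^5·157; with 13001 mod 8 = 1, (2/13001) = +1; sign now -1; continue with (157/13001)
flip (157/13001) -> (13001/157): both odd, 157 mod 4 = 1, 13001 mod 4 = 1, so the flip contributes +1; sign now -1
(13001/157): 13001 mod 157 = 127, so (13001/157) = (127/157)
flip (127/157) -> (157/127): both odd, 127 mod 4 = 3, 157 mod 4 = 1, so the flip contributes +1; sign now -1
(157/127): 157 mod 127 = 30, so (157/127) = (30/127)
factor out 2^1: 30 = 2^1·15; with 127 mod 8 = 7, (2/127) = +1; sign now -1; continue with (15/127)
flip (15/127) -> (127/15): both odd, 15 mod 4 = 3, 127 mod 4 = 3, so the flip contributes -1; sign now +1
(127/15): 127 mod 15 = 7, so (127/15) = (7/15)
flip (7/15) -> (15/7): both odd, 7 mod 4 = 3, 15 mod 4 = 3, so the flip contributes -1; sign now -1
(15/7): 15 mod 7 = 1, so (15/7) = (1/7)
reached (1/7) = 1, so the symbol is -1

-1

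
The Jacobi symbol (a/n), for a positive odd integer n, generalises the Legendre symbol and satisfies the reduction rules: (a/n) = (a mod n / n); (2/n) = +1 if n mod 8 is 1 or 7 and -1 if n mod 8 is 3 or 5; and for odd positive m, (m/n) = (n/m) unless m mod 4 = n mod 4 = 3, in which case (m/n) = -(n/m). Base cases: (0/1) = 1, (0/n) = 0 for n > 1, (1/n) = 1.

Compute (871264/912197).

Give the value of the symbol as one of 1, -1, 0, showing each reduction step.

factor out 2^5: 871264 = 2^5·27227; with 912197 mod 8 = 5, (2/912197) = -1; sign now -1; continue with (27227/912197)
flip (27227/912197) -> (912197/27227): both odd, 27227 mod 4 = 3, 912197 mod 4 = 1, so the flip contributes +1; sign now -1
(912197/27227): 912197 mod 27227 = 13706, so (912197/27227) = (13706/27227)
factor out 2^1: 13706 = 2^1·6853; with 27227 mod 8 = 3, (2/27227) = -1; sign now +1; continue with (6853/27227)
flip (6853/27227) -> (27227/6853): both odd, 6853 mod 4 = 1, 27227 mod 4 = 3, so the flip contributes +1; sign now +1
(27227/6853): 27227 mod 6853 = 6668, so (27227/6853) = (6668/6853)
factor out 2^2: 6668 = 2^2·1667; with 6853 mod 8 = 5, (2/6853) = -1; sign now +1; continue with (1667/6853)
flip (1667/6853) -> (6853/1667): both odd, 1667 mod 4 = 3, 6853 mod 4 = 1, so the flip contributes +1; sign now +1
(6853/1667): 6853 mod 1667 = 185, so (6853/1667) = (185/1667)
flip (185/1667) -> (1667/185): both odd, 185 mod 4 = 1, 1667 mod 4 = 3, so the flip contributes +1; sign now +1
(1667/185): 1667 mod 185 = 2, so (1667/185) = (2/185)
factor out 2^1: 2 = 2^1·1; with 185 mod 8 = 1, (2/185) = +1; sign now +1; continue with (1/185)
reached (1/185) = 1, so the symbol is +1

1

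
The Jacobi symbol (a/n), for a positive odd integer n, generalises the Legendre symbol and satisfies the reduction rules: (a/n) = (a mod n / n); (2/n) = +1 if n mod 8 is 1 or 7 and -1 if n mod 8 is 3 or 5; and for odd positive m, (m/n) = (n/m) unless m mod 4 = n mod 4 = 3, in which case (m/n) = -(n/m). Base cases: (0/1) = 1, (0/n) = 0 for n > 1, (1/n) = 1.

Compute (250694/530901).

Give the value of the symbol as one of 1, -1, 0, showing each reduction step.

1

factor out 2^1: 250694 = 2^1·125347; with 530901 mod 8 = 5, (2/530901) = -1; sign now -1; continue with (125347/530901)
flip (125347/530901) -> (530901/125347): both odd, 125347 mod 4 = 3, 530901 mod 4 = 1, so the flip contributes +1; sign now -1
(530901/125347): 530901 mod 125347 = 29513, so (530901/125347) = (29513/125347)
flip (29513/125347) -> (125347/29513): both odd, 29513 mod 4 = 1, 125347 mod 4 = 3, so the flip contributes +1; sign now -1
(125347/29513): 125347 mod 29513 = 7295, so (125347/29513) = (7295/29513)
flip (7295/29513) -> (29513/7295): both odd, 7295 mod 4 = 3, 29513 mod 4 = 1, so the flip contributes +1; sign now -1
(29513/7295): 29513 mod 7295 = 333, so (29513/7295) = (333/7295)
flip (333/7295) -> (7295/333): both odd, 333 mod 4 = 1, 7295 mod 4 = 3, so the flip contributes +1; sign now -1
(7295/333): 7295 mod 333 = 302, so (7295/333) = (302/333)
factor out 2^1: 302 = 2^1·151; with 333 mod 8 = 5, (2/333) = -1; sign now +1; continue with (151/333)
flip (151/333) -> (333/151): both odd, 151 mod 4 = 3, 333 mod 4 = 1, so the flip contributes +1; sign now +1
(333/151): 333 mod 151 = 31, so (333/151) = (31/151)
flip (31/151) -> (151/31): both odd, 31 mod 4 = 3, 151 mod 4 = 3, so the flip contributes -1; sign now -1
(151/31): 151 mod 31 = 27, so (151/31) = (27/31)
flip (27/31) -> (31/27): both odd, 27 mod 4 = 3, 31 mod 4 = 3, so the flip contributes -1; sign now +1
(31/27): 31 mod 27 = 4, so (31/27) = (4/27)
factor out 2^2: 4 = 2^2·1; with 27 mod 8 = 3, (2/27) = -1; sign now +1; continue with (1/27)
reached (1/27) = 1, so the symbol is +1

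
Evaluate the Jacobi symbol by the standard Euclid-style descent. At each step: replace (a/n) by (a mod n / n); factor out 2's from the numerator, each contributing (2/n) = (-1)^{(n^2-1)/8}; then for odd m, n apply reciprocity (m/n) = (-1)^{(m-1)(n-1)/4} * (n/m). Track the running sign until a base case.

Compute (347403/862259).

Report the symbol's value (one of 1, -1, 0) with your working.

1

reciprocity: (347403/862259) = -1·(862259/347403) since 347403 mod 4 = 3, 862259 mod 4 = 3; sign now -1
(862259/347403) = (167453/347403)   [reduce mod 347403]
reciprocity: (167453/347403) = +1·(347403/167453) since 167453 mod 4 = 1, 347403 mod 4 = 3; sign now -1
(347403/167453) = (12497/167453)   [reduce mod 167453]
reciprocity: (12497/167453) = +1·(167453/12497) since 12497 mod 4 = 1, 167453 mod 4 = 1; sign now -1
(167453/12497) = (4992/12497)   [reduce mod 12497]
4992 = 2^7·39; (2/12497) = +1 since 12497 mod 8 = 1, so (4992/12497) = (+1)^7·(39/12497); sign now -1
reciprocity: (39/12497) = +1·(12497/39) since 39 mod 4 = 3, 12497 mod 4 = 1; sign now -1
(12497/39) = (17/39)   [reduce mod 39]
reciprocity: (17/39) = +1·(39/17) since 17 mod 4 = 1, 39 mod 4 = 3; sign now -1
(39/17) = (5/17)   [reduce mod 17]
reciprocity: (5/17) = +1·(17/5) since 5 mod 4 = 1, 17 mod 4 = 1; sign now -1
(17/5) = (2/5)   [reduce mod 5]
2 = 2^1·1; (2/5) = -1 since 5 mod 8 = 5, so (2/5) = (-1)^1·(1/5); sign now +1
(1/5) = 1; final value = sign = +1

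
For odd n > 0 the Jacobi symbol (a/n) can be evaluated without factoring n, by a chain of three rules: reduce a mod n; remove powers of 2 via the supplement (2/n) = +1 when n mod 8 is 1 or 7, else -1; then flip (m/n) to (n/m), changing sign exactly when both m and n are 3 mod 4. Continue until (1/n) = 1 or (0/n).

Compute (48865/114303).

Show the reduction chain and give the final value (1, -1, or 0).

-1

reciprocity: (48865/114303) = +1·(114303/48865) since 48865 mod 4 = 1, 114303 mod 4 = 3; sign now +1
(114303/48865) = (16573/48865)   [reduce mod 48865]
reciprocity: (16573/48865) = +1·(48865/16573) since 16573 mod 4 = 1, 48865 mod 4 = 1; sign now +1
(48865/16573) = (15719/16573)   [reduce mod 16573]
reciprocity: (15719/16573) = +1·(16573/15719) since 15719 mod 4 = 3, 16573 mod 4 = 1; sign now +1
(16573/15719) = (854/15719)   [reduce mod 15719]
854 = 2^1·427; (2/15719) = +1 since 15719 mod 8 = 7, so (854/15719) = (+1)^1·(427/15719); sign now +1
reciprocity: (427/15719) = -1·(15719/427) since 427 mod 4 = 3, 15719 mod 4 = 3; sign now -1
(15719/427) = (347/427)   [reduce mod 427]
reciprocity: (347/427) = -1·(427/347) since 347 mod 4 = 3, 427 mod 4 = 3; sign now +1
(427/347) = (80/347)   [reduce mod 347]
80 = 2^4·5; (2/347) = -1 since 347 mod 8 = 3, so (80/347) = (-1)^4·(5/347); sign now +1
reciprocity: (5/347) = +1·(347/5) since 5 mod 4 = 1, 347 mod 4 = 3; sign now +1
(347/5) = (2/5)   [reduce mod 5]
2 = 2^1·1; (2/5) = -1 since 5 mod 8 = 5, so (2/5) = (-1)^1·(1/5); sign now -1
(1/5) = 1; final value = sign = -1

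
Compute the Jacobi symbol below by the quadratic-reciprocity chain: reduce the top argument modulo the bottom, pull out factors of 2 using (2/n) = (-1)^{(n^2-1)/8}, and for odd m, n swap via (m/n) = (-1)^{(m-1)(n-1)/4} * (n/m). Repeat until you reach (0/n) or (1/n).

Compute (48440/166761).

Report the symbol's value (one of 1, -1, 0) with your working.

48440 = 2^3·6055; (2/166761) = +1 since 166761 mod 8 = 1, so (48440/166761) = (+1)^3·(6055/166761); sign now +1
reciprocity: (6055/166761) = +1·(166761/6055) since 6055 mod 4 = 3, 166761 mod 4 = 1; sign now +1
(166761/6055) = (3276/6055)   [reduce mod 6055]
3276 = 2^2·819; (2/6055) = +1 since 6055 mod 8 = 7, so (3276/6055) = (+1)^2·(819/6055); sign now +1
reciprocity: (819/6055) = -1·(6055/819) since 819 mod 4 = 3, 6055 mod 4 = 3; sign now -1
(6055/819) = (322/819)   [reduce mod 819]
322 = 2^1·161; (2/819) = -1 since 819 mod 8 = 3, so (322/819) = (-1)^1·(161/819); sign now +1
reciprocity: (161/819) = +1·(819/161) since 161 mod 4 = 1, 819 mod 4 = 3; sign now +1
(819/161) = (14/161)   [reduce mod 161]
14 = 2^1·7; (2/161) = +1 since 161 mod 8 = 1, so (14/161) = (+1)^1·(7/161); sign now +1
reciprocity: (7/161) = +1·(161/7) since 7 mod 4 = 3, 161 mod 4 = 1; sign now +1
(161/7) = (0/7)   [reduce mod 7]
(0/7) = 0   [gcd(a, n) > 1]; final value = 0

0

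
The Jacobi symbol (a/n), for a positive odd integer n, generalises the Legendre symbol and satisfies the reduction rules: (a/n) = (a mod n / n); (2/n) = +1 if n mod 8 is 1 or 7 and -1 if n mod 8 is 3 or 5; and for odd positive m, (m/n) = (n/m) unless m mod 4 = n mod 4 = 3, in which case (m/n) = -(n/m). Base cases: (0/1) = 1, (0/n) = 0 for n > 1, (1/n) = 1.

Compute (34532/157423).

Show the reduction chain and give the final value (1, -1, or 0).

34532 = 2^2·8633; (2/157423) = +1 since 157423 mod 8 = 7, so (34532/157423) = (+1)^2·(8633/157423); sign now +1
reciprocity: (8633/157423) = +1·(157423/8633) since 8633 mod 4 = 1, 157423 mod 4 = 3; sign now +1
(157423/8633) = (2029/8633)   [reduce mod 8633]
reciprocity: (2029/8633) = +1·(8633/2029) since 2029 mod 4 = 1, 8633 mod 4 = 1; sign now +1
(8633/2029) = (517/2029)   [reduce mod 2029]
reciprocity: (517/2029) = +1·(2029/517) since 517 mod 4 = 1, 2029 mod 4 = 1; sign now +1
(2029/517) = (478/517)   [reduce mod 517]
478 = 2^1·239; (2/517) = -1 since 517 mod 8 = 5, so (478/517) = (-1)^1·(239/517); sign now -1
reciprocity: (239/517) = +1·(517/239) since 239 mod 4 = 3, 517 mod 4 = 1; sign now -1
(517/239) = (39/239)   [reduce mod 239]
reciprocity: (39/239) = -1·(239/39) since 39 mod 4 = 3, 239 mod 4 = 3; sign now +1
(239/39) = (5/39)   [reduce mod 39]
reciprocity: (5/39) = +1·(39/5) since 5 mod 4 = 1, 39 mod 4 = 3; sign now +1
(39/5) = (4/5)   [reduce mod 5]
4 = 2^2·1; (2/5) = -1 since 5 mod 8 = 5, so (4/5) = (-1)^2·(1/5); sign now +1
(1/5) = 1; final value = sign = +1

1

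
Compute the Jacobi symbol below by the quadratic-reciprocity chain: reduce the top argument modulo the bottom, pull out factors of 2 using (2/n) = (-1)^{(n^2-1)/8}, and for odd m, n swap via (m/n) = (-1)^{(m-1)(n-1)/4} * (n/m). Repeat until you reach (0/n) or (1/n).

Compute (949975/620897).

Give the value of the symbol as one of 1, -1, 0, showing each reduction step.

(949975/620897) = (329078/620897)   [reduce mod 620897]
329078 = 2^1·164539; (2/620897) = +1 since 620897 mod 8 = 1, so (329078/620897) = (+1)^1·(164539/620897); sign now +1
reciprocity: (164539/620897) = +1·(620897/164539) since 164539 mod 4 = 3, 620897 mod 4 = 1; sign now +1
(620897/164539) = (127280/164539)   [reduce mod 164539]
127280 = 2^4·7955; (2/164539) = -1 since 164539 mod 8 = 3, so (127280/164539) = (-1)^4·(7955/164539); sign now +1
reciprocity: (7955/164539) = -1·(164539/7955) since 7955 mod 4 = 3, 164539 mod 4 = 3; sign now -1
(164539/7955) = (5439/7955)   [reduce mod 7955]
reciprocity: (5439/7955) = -1·(7955/5439) since 5439 mod 4 = 3, 7955 mod 4 = 3; sign now +1
(7955/5439) = (2516/5439)   [reduce mod 5439]
2516 = 2^2·629; (2/5439) = +1 since 5439 mod 8 = 7, so (2516/5439) = (+1)^2·(629/5439); sign now +1
reciprocity: (629/5439) = +1·(5439/629) since 629 mod 4 = 1, 5439 mod 4 = 3; sign now +1
(5439/629) = (407/629)   [reduce mod 629]
reciprocity: (407/629) = +1·(629/407) since 407 mod 4 = 3, 629 mod 4 = 1; sign now +1
(629/407) = (222/407)   [reduce mod 407]
222 = 2^1·111; (2/407) = +1 since 407 mod 8 = 7, so (222/407) = (+1)^1·(111/407); sign now +1
reciprocity: (111/407) = -1·(407/111) since 111 mod 4 = 3, 407 mod 4 = 3; sign now -1
(407/111) = (74/111)   [reduce mod 111]
74 = 2^1·37; (2/111) = +1 since 111 mod 8 = 7, so (74/111) = (+1)^1·(37/111); sign now -1
reciprocity: (37/111) = +1·(111/37) since 37 mod 4 = 1, 111 mod 4 = 3; sign now -1
(111/37) = (0/37)   [reduce mod 37]
(0/37) = 0   [gcd(a, n) > 1]; final value = 0

0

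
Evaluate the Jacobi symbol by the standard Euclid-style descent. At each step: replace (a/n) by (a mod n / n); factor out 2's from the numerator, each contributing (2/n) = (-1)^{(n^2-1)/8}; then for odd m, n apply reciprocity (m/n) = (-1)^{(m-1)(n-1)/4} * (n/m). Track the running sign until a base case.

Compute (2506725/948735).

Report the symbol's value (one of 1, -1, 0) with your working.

0

(2506725/948735): 2506725 mod 948735 = 609255, so (2506725/948735) = (609255/948735)
flip (609255/948735) -> (948735/609255): both odd, 609255 mod 4 = 3, 948735 mod 4 = 3, so the flip contributes -1; sign now -1
(948735/609255): 948735 mod 609255 = 339480, so (948735/609255) = (339480/609255)
factor out 2^3: 339480 = 2^3·42435; with 609255 mod 8 = 7, (2/609255) = +1; sign now -1; continue with (42435/609255)
flip (42435/609255) -> (609255/42435): both odd, 42435 mod 4 = 3, 609255 mod 4 = 3, so the flip contributes -1; sign now +1
(609255/42435): 609255 mod 42435 = 15165, so (609255/42435) = (15165/42435)
flip (15165/42435) -> (42435/15165): both odd, 15165 mod 4 = 1, 42435 mod 4 = 3, so the flip contributes +1; sign now +1
(42435/15165): 42435 mod 15165 = 12105, so (42435/15165) = (12105/15165)
flip (12105/15165) -> (15165/12105): both odd, 12105 mod 4 = 1, 15165 mod 4 = 1, so the flip contributes +1; sign now +1
(15165/12105): 15165 mod 12105 = 3060, so (15165/12105) = (3060/12105)
factor out 2^2: 3060 = 2^2·765; with 12105 mod 8 = 1, (2/12105) = +1; sign now +1; continue with (765/12105)
flip (765/12105) -> (12105/765): both odd, 765 mod 4 = 1, 12105 mod 4 = 1, so the flip contributes +1; sign now +1
(12105/765): 12105 mod 765 = 630, so (12105/765) = (630/765)
factor out 2^1: 630 = 2^1·315; with 765 mod 8 = 5, (2/765) = -1; sign now -1; continue with (315/765)
flip (315/765) -> (765/315): both odd, 315 mod 4 = 3, 765 mod 4 = 1, so the flip contributes +1; sign now -1
(765/315): 765 mod 315 = 135, so (765/315) = (135/315)
flip (135/315) -> (315/135): both odd, 135 mod 4 = 3, 315 mod 4 = 3, so the flip contributes -1; sign now +1
(315/135): 315 mod 135 = 45, so (315/135) = (45/135)
flip (45/135) -> (135/45): both odd, 45 mod 4 = 1, 135 mod 4 = 3, so the flip contributes +1; sign now +1
(135/45): 135 mod 45 = 0, so (135/45) = (0/45)
reached (0/45); gcd(a, n) > 1, so (0/45) = 0 and the symbol is 0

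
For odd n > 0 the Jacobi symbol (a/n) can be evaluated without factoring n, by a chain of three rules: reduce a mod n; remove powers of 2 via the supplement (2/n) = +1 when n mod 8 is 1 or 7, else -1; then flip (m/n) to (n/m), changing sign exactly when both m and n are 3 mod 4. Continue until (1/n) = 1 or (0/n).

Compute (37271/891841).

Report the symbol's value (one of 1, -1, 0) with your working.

flip (37271/891841) -> (891841/37271): both odd, 37271 mod 4 = 3, 891841 mod 4 = 1, so the flip contributes +1; sign now +1
(891841/37271): 891841 mod 37271 = 34608, so (891841/37271) = (34608/37271)
factor out 2^4: 34608 = 2^4·2163; with 37271 mod 8 = 7, (2/37271) = +1; sign now +1; continue with (2163/37271)
flip (2163/37271) -> (37271/2163): both odd, 2163 mod 4 = 3, 37271 mod 4 = 3, so the flip contributes -1; sign now -1
(37271/2163): 37271 mod 2163 = 500, so (37271/2163) = (500/2163)
factor out 2^2: 500 = 2^2·125; with 2163 mod 8 = 3, (2/2163) = -1; sign now -1; continue with (125/2163)
flip (125/2163) -> (2163/125): both odd, 125 mod 4 = 1, 2163 mod 4 = 3, so the flip contributes +1; sign now -1
(2163/125): 2163 mod 125 = 38, so (2163/125) = (38/125)
factor out 2^1: 38 = 2^1·19; with 125 mod 8 = 5, (2/125) = -1; sign now +1; continue with (19/125)
flip (19/125) -> (125/19): both odd, 19 mod 4 = 3, 125 mod 4 = 1, so the flip contributes +1; sign now +1
(125/19): 125 mod 19 = 11, so (125/19) = (11/19)
flip (11/19) -> (19/11): both odd, 11 mod 4 = 3, 19 mod 4 = 3, so the flip contributes -1; sign now -1
(19/11): 19 mod 11 = 8, so (19/11) = (8/11)
factor out 2^3: 8 = 2^3·1; with 11 mod 8 = 3, (2/11) = -1; sign now +1; continue with (1/11)
reached (1/11) = 1, so the symbol is +1

1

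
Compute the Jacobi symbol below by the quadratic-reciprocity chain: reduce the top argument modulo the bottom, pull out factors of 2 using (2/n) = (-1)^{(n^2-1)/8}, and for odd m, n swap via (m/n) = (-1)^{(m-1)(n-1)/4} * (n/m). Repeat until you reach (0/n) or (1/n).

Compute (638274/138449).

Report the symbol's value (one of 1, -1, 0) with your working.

(638274/138449): 638274 mod 138449 = 84478, so (638274/138449) = (84478/138449)
factor out 2^1: 84478 = 2^1·42239; with 138449 mod 8 = 1, (2/138449) = +1; sign now +1; continue with (42239/138449)
flip (42239/138449) -> (138449/42239): both odd, 42239 mod 4 = 3, 138449 mod 4 = 1, so the flip contributes +1; sign now +1
(138449/42239): 138449 mod 42239 = 11732, so (138449/42239) = (11732/42239)
factor out 2^2: 11732 = 2^2·2933; with 42239 mod 8 = 7, (2/42239) = +1; sign now +1; continue with (2933/42239)
flip (2933/42239) -> (42239/2933): both odd, 2933 mod 4 = 1, 42239 mod 4 = 3, so the flip contributes +1; sign now +1
(42239/2933): 42239 mod 2933 = 1177, so (42239/2933) = (1177/2933)
flip (1177/2933) -> (2933/1177): both odd, 1177 mod 4 = 1, 2933 mod 4 = 1, so the flip contributes +1; sign now +1
(2933/1177): 2933 mod 1177 = 579, so (2933/1177) = (579/1177)
flip (579/1177) -> (1177/579): both odd, 579 mod 4 = 3, 1177 mod 4 = 1, so the flip contributes +1; sign now +1
(1177/579): 1177 mod 579 = 19, so (1177/579) = (19/579)
flip (19/579) -> (579/19): both odd, 19 mod 4 = 3, 579 mod 4 = 3, so the flip contributes -1; sign now -1
(579/19): 579 mod 19 = 9, so (579/19) = (9/19)
flip (9/19) -> (19/9): both odd, 9 mod 4 = 1, 19 mod 4 = 3, so the flip contributes +1; sign now -1
(19/9): 19 mod 9 = 1, so (19/9) = (1/9)
reached (1/9) = 1, so the symbol is -1

-1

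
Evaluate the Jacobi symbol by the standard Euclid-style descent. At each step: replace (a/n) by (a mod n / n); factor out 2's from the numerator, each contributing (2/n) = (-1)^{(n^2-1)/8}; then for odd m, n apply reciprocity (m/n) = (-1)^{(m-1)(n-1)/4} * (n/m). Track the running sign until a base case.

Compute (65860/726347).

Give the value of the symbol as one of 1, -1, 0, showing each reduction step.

factor out 2^2: 65860 = 2^2·16465; with 726347 mod 8 = 3, (2/726347) = -1; sign now +1; continue with (16465/726347)
flip (16465/726347) -> (726347/16465): both odd, 16465 mod 4 = 1, 726347 mod 4 = 3, so the flip contributes +1; sign now +1
(726347/16465): 726347 mod 16465 = 1887, so (726347/16465) = (1887/16465)
flip (1887/16465) -> (16465/1887): both odd, 1887 mod 4 = 3, 16465 mod 4 = 1, so the flip contributes +1; sign now +1
(16465/1887): 16465 mod 1887 = 1369, so (16465/1887) = (1369/1887)
flip (1369/1887) -> (1887/1369): both odd, 1369 mod 4 = 1, 1887 mod 4 = 3, so the flip contributes +1; sign now +1
(1887/1369): 1887 mod 1369 = 518, so (1887/1369) = (518/1369)
factor out 2^1: 518 = 2^1·259; with 1369 mod 8 = 1, (2/1369) = +1; sign now +1; continue with (259/1369)
flip (259/1369) -> (1369/259): both odd, 259 mod 4 = 3, 1369 mod 4 = 1, so the flip contributes +1; sign now +1
(1369/259): 1369 mod 259 = 74, so (1369/259) = (74/259)
factor out 2^1: 74 = 2^1·37; with 259 mod 8 = 3, (2/259) = -1; sign now -1; continue with (37/259)
flip (37/259) -> (259/37): both odd, 37 mod 4 = 1, 259 mod 4 = 3, so the flip contributes +1; sign now -1
(259/37): 259 mod 37 = 0, so (259/37) = (0/37)
reached (0/37); gcd(a, n) > 1, so (0/37) = 0 and the symbol is 0

0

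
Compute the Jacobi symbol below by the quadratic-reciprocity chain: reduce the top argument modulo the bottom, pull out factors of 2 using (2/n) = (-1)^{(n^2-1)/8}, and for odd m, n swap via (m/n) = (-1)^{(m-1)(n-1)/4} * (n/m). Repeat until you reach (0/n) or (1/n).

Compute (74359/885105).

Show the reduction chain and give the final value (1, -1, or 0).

flip (74359/885105) -> (885105/74359): both odd, 74359 mod 4 = 3, 885105 mod 4 = 1, so the flip contributes +1; sign now +1
(885105/74359): 885105 mod 74359 = 67156, so (885105/74359) = (67156/74359)
factor out 2^2: 67156 = 2^2·16789; with 74359 mod 8 = 7, (2/74359) = +1; sign now +1; continue with (16789/74359)
flip (16789/74359) -> (74359/16789): both odd, 16789 mod 4 = 1, 74359 mod 4 = 3, so the flip contributes +1; sign now +1
(74359/16789): 74359 mod 16789 = 7203, so (74359/16789) = (7203/16789)
flip (7203/16789) -> (16789/7203): both odd, 7203 mod 4 = 3, 16789 mod 4 = 1, so the flip contributes +1; sign now +1
(16789/7203): 16789 mod 7203 = 2383, so (16789/7203) = (2383/7203)
flip (2383/7203) -> (7203/2383): both odd, 2383 mod 4 = 3, 7203 mod 4 = 3, so the flip contributes -1; sign now -1
(7203/2383): 7203 mod 2383 = 54, so (7203/2383) = (54/2383)
factor out 2^1: 54 = 2^1·27; with 2383 mod 8 = 7, (2/2383) = +1; sign now -1; continue with (27/2383)
flip (27/2383) -> (2383/27): both odd, 27 mod 4 = 3, 2383 mod 4 = 3, so the flip contributes -1; sign now +1
(2383/27): 2383 mod 27 = 7, so (2383/27) = (7/27)
flip (7/27) -> (27/7): both odd, 7 mod 4 = 3, 27 mod 4 = 3, so the flip contributes -1; sign now -1
(27/7): 27 mod 7 = 6, so (27/7) = (6/7)
factor out 2^1: 6 = 2^1·3; with 7 mod 8 = 7, (2/7) = +1; sign now -1; continue with (3/7)
flip (3/7) -> (7/3): both odd, 3 mod 4 = 3, 7 mod 4 = 3, so the flip contributes -1; sign now +1
(7/3): 7 mod 3 = 1, so (7/3) = (1/3)
reached (1/3) = 1, so the symbol is +1

1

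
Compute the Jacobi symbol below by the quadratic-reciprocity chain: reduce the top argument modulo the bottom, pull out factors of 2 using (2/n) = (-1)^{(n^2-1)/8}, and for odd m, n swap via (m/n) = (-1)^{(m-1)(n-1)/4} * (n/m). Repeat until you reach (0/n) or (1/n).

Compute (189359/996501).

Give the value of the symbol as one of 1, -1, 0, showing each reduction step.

1

reciprocity: (189359/996501) = +1·(996501/189359) since 189359 mod 4 = 3, 996501 mod 4 = 1; sign now +1
(996501/189359) = (49706/189359)   [reduce mod 189359]
49706 = 2^1·24853; (2/189359) = +1 since 189359 mod 8 = 7, so (49706/189359) = (+1)^1·(24853/189359); sign now +1
reciprocity: (24853/189359) = +1·(189359/24853) since 24853 mod 4 = 1, 189359 mod 4 = 3; sign now +1
(189359/24853) = (15388/24853)   [reduce mod 24853]
15388 = 2^2·3847; (2/24853) = -1 since 24853 mod 8 = 5, so (15388/24853) = (-1)^2·(3847/24853); sign now +1
reciprocity: (3847/24853) = +1·(24853/3847) since 3847 mod 4 = 3, 24853 mod 4 = 1; sign now +1
(24853/3847) = (1771/3847)   [reduce mod 3847]
reciprocity: (1771/3847) = -1·(3847/1771) since 1771 mod 4 = 3, 3847 mod 4 = 3; sign now -1
(3847/1771) = (305/1771)   [reduce mod 1771]
reciprocity: (305/1771) = +1·(1771/305) since 305 mod 4 = 1, 1771 mod 4 = 3; sign now -1
(1771/305) = (246/305)   [reduce mod 305]
246 = 2^1·123; (2/305) = +1 since 305 mod 8 = 1, so (246/305) = (+1)^1·(123/305); sign now -1
reciprocity: (123/305) = +1·(305/123) since 123 mod 4 = 3, 305 mod 4 = 1; sign now -1
(305/123) = (59/123)   [reduce mod 123]
reciprocity: (59/123) = -1·(123/59) since 59 mod 4 = 3, 123 mod 4 = 3; sign now +1
(123/59) = (5/59)   [reduce mod 59]
reciprocity: (5/59) = +1·(59/5) since 5 mod 4 = 1, 59 mod 4 = 3; sign now +1
(59/5) = (4/5)   [reduce mod 5]
4 = 2^2·1; (2/5) = -1 since 5 mod 8 = 5, so (4/5) = (-1)^2·(1/5); sign now +1
(1/5) = 1; final value = sign = +1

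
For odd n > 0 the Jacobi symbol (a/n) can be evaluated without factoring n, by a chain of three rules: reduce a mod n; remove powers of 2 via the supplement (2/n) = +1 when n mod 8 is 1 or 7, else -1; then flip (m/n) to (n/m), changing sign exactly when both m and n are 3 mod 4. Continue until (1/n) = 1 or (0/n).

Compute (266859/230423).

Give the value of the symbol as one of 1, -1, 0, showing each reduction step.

(266859/230423): 266859 mod 230423 = 36436, so (266859/230423) = (36436/230423)
factor out 2^2: 36436 = 2^2·9109; with 230423 mod 8 = 7, (2/230423) = +1; sign now +1; continue with (9109/230423)
flip (9109/230423) -> (230423/9109): both odd, 9109 mod 4 = 1, 230423 mod 4 = 3, so the flip contributes +1; sign now +1
(230423/9109): 230423 mod 9109 = 2698, so (230423/9109) = (2698/9109)
factor out 2^1: 2698 = 2^1·1349; with 9109 mod 8 = 5, (2/9109) = -1; sign now -1; continue with (1349/9109)
flip (1349/9109) -> (9109/1349): both odd, 1349 mod 4 = 1, 9109 mod 4 = 1, so the flip contributes +1; sign now -1
(9109/1349): 9109 mod 1349 = 1015, so (9109/1349) = (1015/1349)
flip (1015/1349) -> (1349/1015): both odd, 1015 mod 4 = 3, 1349 mod 4 = 1, so the flip contributes +1; sign now -1
(1349/1015): 1349 mod 1015 = 334, so (1349/1015) = (334/1015)
factor out 2^1: 334 = 2^1·167; with 1015 mod 8 = 7, (2/1015) = +1; sign now -1; continue with (167/1015)
flip (167/1015) -> (1015/167): both odd, 167 mod 4 = 3, 1015 mod 4 = 3, so the flip contributes -1; sign now +1
(1015/167): 1015 mod 167 = 13, so (1015/167) = (13/167)
flip (13/167) -> (167/13): both odd, 13 mod 4 = 1, 167 mod 4 = 3, so the flip contributes +1; sign now +1
(167/13): 167 mod 13 = 11, so (167/13) = (11/13)
flip (11/13) -> (13/11): both odd, 11 mod 4 = 3, 13 mod 4 = 1, so the flip contributes +1; sign now +1
(13/11): 13 mod 11 = 2, so (13/11) = (2/11)
factor out 2^1: 2 = 2^1·1; with 11 mod 8 = 3, (2/11) = -1; sign now -1; continue with (1/11)
reached (1/11) = 1, so the symbol is -1

-1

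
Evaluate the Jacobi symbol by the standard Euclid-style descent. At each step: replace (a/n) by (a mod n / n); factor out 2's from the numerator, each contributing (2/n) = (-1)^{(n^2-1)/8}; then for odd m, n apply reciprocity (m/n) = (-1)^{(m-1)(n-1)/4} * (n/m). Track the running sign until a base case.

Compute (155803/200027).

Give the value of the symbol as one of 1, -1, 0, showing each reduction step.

flip (155803/200027) -> (200027/155803): both odd, 155803 mod 4 = 3, 200027 mod 4 = 3, so the flip contributes -1; sign now -1
(200027/155803): 200027 mod 155803 = 44224, so (200027/155803) = (44224/155803)
factor out 2^6: 44224 = 2^6·691; with 155803 mod 8 = 3, (2/155803) = -1; sign now -1; continue with (691/155803)
flip (691/155803) -> (155803/691): both odd, 691 mod 4 = 3, 155803 mod 4 = 3, so the flip contributes -1; sign now +1
(155803/691): 155803 mod 691 = 328, so (155803/691) = (328/691)
factor out 2^3: 328 = 2^3·41; with 691 mod 8 = 3, (2/691) = -1; sign now -1; continue with (41/691)
flip (41/691) -> (691/41): both odd, 41 mod 4 = 1, 691 mod 4 = 3, so the flip contributes +1; sign now -1
(691/41): 691 mod 41 = 35, so (691/41) = (35/41)
flip (35/41) -> (41/35): both odd, 35 mod 4 = 3, 41 mod 4 = 1, so the flip contributes +1; sign now -1
(41/35): 41 mod 35 = 6, so (41/35) = (6/35)
factor out 2^1: 6 = 2^1·3; with 35 mod 8 = 3, (2/35) = -1; sign now +1; continue with (3/35)
flip (3/35) -> (35/3): both odd, 3 mod 4 = 3, 35 mod 4 = 3, so the flip contributes -1; sign now -1
(35/3): 35 mod 3 = 2, so (35/3) = (2/3)
factor out 2^1: 2 = 2^1·1; with 3 mod 8 = 3, (2/3) = -1; sign now +1; continue with (1/3)
reached (1/3) = 1, so the symbol is +1

1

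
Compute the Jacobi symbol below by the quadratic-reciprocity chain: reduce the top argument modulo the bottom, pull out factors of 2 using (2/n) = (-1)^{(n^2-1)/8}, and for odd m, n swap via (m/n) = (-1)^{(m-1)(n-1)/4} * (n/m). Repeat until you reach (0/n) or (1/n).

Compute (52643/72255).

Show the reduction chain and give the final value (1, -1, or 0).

1

reciprocity: (52643/72255) = -1·(72255/52643) since 52643 mod 4 = 3, 72255 mod 4 = 3; sign now -1
(72255/52643) = (19612/52643)   [reduce mod 52643]
19612 = 2^2·4903; (2/52643) = -1 since 52643 mod 8 = 3, so (19612/52643) = (-1)^2·(4903/52643); sign now -1
reciprocity: (4903/52643) = -1·(52643/4903) since 4903 mod 4 = 3, 52643 mod 4 = 3; sign now +1
(52643/4903) = (3613/4903)   [reduce mod 4903]
reciprocity: (3613/4903) = +1·(4903/3613) since 3613 mod 4 = 1, 4903 mod 4 = 3; sign now +1
(4903/3613) = (1290/3613)   [reduce mod 3613]
1290 = 2^1·645; (2/3613) = -1 since 3613 mod 8 = 5, so (1290/3613) = (-1)^1·(645/3613); sign now -1
reciprocity: (645/3613) = +1·(3613/645) since 645 mod 4 = 1, 3613 mod 4 = 1; sign now -1
(3613/645) = (388/645)   [reduce mod 645]
388 = 2^2·97; (2/645) = -1 since 645 mod 8 = 5, so (388/645) = (-1)^2·(97/645); sign now -1
reciprocity: (97/645) = +1·(645/97) since 97 mod 4 = 1, 645 mod 4 = 1; sign now -1
(645/97) = (63/97)   [reduce mod 97]
reciprocity: (63/97) = +1·(97/63) since 63 mod 4 = 3, 97 mod 4 = 1; sign now -1
(97/63) = (34/63)   [reduce mod 63]
34 = 2^1·17; (2/63) = +1 since 63 mod 8 = 7, so (34/63) = (+1)^1·(17/63); sign now -1
reciprocity: (17/63) = +1·(63/17) since 17 mod 4 = 1, 63 mod 4 = 3; sign now -1
(63/17) = (12/17)   [reduce mod 17]
12 = 2^2·3; (2/17) = +1 since 17 mod 8 = 1, so (12/17) = (+1)^2·(3/17); sign now -1
reciprocity: (3/17) = +1·(17/3) since 3 mod 4 = 3, 17 mod 4 = 1; sign now -1
(17/3) = (2/3)   [reduce mod 3]
2 = 2^1·1; (2/3) = -1 since 3 mod 8 = 3, so (2/3) = (-1)^1·(1/3); sign now +1
(1/3) = 1; final value = sign = +1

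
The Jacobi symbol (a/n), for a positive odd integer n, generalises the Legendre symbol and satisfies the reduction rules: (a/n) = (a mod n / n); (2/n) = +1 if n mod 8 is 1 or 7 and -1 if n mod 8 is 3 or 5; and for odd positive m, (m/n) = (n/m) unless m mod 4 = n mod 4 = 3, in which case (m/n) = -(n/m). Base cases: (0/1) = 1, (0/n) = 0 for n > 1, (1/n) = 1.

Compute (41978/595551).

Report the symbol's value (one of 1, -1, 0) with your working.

41978 = 2^1·20989; (2/595551) = +1 since 595551 mod 8 = 7, so (41978/595551) = (+1)^1·(20989/595551); sign now +1
reciprocity: (20989/595551) = +1·(595551/20989) since 20989 mod 4 = 1, 595551 mod 4 = 3; sign now +1
(595551/20989) = (7859/20989)   [reduce mod 20989]
reciprocity: (7859/20989) = +1·(20989/7859) since 7859 mod 4 = 3, 20989 mod 4 = 1; sign now +1
(20989/7859) = (5271/7859)   [reduce mod 7859]
reciprocity: (5271/7859) = -1·(7859/5271) since 5271 mod 4 = 3, 7859 mod 4 = 3; sign now -1
(7859/5271) = (2588/5271)   [reduce mod 5271]
2588 = 2^2·647; (2/5271) = +1 since 5271 mod 8 = 7, so (2588/5271) = (+1)^2·(647/5271); sign now -1
reciprocity: (647/5271) = -1·(5271/647) since 647 mod 4 = 3, 5271 mod 4 = 3; sign now +1
(5271/647) = (95/647)   [reduce mod 647]
reciprocity: (95/647) = -1·(647/95) since 95 mod 4 = 3, 647 mod 4 = 3; sign now -1
(647/95) = (77/95)   [reduce mod 95]
reciprocity: (77/95) = +1·(95/77) since 77 mod 4 = 1, 95 mod 4 = 3; sign now -1
(95/77) = (18/77)   [reduce mod 77]
18 = 2^1·9; (2/77) = -1 since 77 mod 8 = 5, so (18/77) = (-1)^1·(9/77); sign now +1
reciprocity: (9/77) = +1·(77/9) since 9 mod 4 = 1, 77 mod 4 = 1; sign now +1
(77/9) = (5/9)   [reduce mod 9]
reciprocity: (5/9) = +1·(9/5) since 5 mod 4 = 1, 9 mod 4 = 1; sign now +1
(9/5) = (4/5)   [reduce mod 5]
4 = 2^2·1; (2/5) = -1 since 5 mod 8 = 5, so (4/5) = (-1)^2·(1/5); sign now +1
(1/5) = 1; final value = sign = +1

1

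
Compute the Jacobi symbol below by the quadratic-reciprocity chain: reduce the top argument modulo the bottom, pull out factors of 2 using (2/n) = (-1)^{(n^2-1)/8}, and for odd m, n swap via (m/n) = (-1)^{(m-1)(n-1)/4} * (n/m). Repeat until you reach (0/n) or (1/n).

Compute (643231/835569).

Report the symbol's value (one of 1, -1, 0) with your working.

-1

reciprocity: (643231/835569) = +1·(835569/643231) since 643231 mod 4 = 3, 835569 mod 4 = 1; sign now +1
(835569/643231) = (192338/643231)   [reduce mod 643231]
192338 = 2^1·96169; (2/643231) = +1 since 643231 mod 8 = 7, so (192338/643231) = (+1)^1·(96169/643231); sign now +1
reciprocity: (96169/643231) = +1·(643231/96169) since 96169 mod 4 = 1, 643231 mod 4 = 3; sign now +1
(643231/96169) = (66217/96169)   [reduce mod 96169]
reciprocity: (66217/96169) = +1·(96169/66217) since 66217 mod 4 = 1, 96169 mod 4 = 1; sign now +1
(96169/66217) = (29952/66217)   [reduce mod 66217]
29952 = 2^8·117; (2/66217) = +1 since 66217 mod 8 = 1, so (29952/66217) = (+1)^8·(117/66217); sign now +1
reciprocity: (117/66217) = +1·(66217/117) since 117 mod 4 = 1, 66217 mod 4 = 1; sign now +1
(66217/117) = (112/117)   [reduce mod 117]
112 = 2^4·7; (2/117) = -1 since 117 mod 8 = 5, so (112/117) = (-1)^4·(7/117); sign now +1
reciprocity: (7/117) = +1·(117/7) since 7 mod 4 = 3, 117 mod 4 = 1; sign now +1
(117/7) = (5/7)   [reduce mod 7]
reciprocity: (5/7) = +1·(7/5) since 5 mod 4 = 1, 7 mod 4 = 3; sign now +1
(7/5) = (2/5)   [reduce mod 5]
2 = 2^1·1; (2/5) = -1 since 5 mod 8 = 5, so (2/5) = (-1)^1·(1/5); sign now -1
(1/5) = 1; final value = sign = -1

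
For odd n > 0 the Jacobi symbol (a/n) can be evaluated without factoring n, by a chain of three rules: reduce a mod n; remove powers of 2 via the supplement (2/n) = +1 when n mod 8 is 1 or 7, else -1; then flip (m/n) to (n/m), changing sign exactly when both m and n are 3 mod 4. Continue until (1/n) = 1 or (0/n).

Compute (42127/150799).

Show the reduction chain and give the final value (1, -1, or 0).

reciprocity: (42127/150799) = -1·(150799/42127) since 42127 mod 4 = 3, 150799 mod 4 = 3; sign now -1
(150799/42127) = (24418/42127)   [reduce mod 42127]
24418 = 2^1·12209; (2/42127) = +1 since 42127 mod 8 = 7, so (24418/42127) = (+1)^1·(12209/42127); sign now -1
reciprocity: (12209/42127) = +1·(42127/12209) since 12209 mod 4 = 1, 42127 mod 4 = 3; sign now -1
(42127/12209) = (5500/12209)   [reduce mod 12209]
5500 = 2^2·1375; (2/12209) = +1 since 12209 mod 8 = 1, so (5500/12209) = (+1)^2·(1375/12209); sign now -1
reciprocity: (1375/12209) = +1·(12209/1375) since 1375 mod 4 = 3, 12209 mod 4 = 1; sign now -1
(12209/1375) = (1209/1375)   [reduce mod 1375]
reciprocity: (1209/1375) = +1·(1375/1209) since 1209 mod 4 = 1, 1375 mod 4 = 3; sign now -1
(1375/1209) = (166/1209)   [reduce mod 1209]
166 = 2^1·83; (2/1209) = +1 since 1209 mod 8 = 1, so (166/1209) = (+1)^1·(83/1209); sign now -1
reciprocity: (83/1209) = +1·(1209/83) since 83 mod 4 = 3, 1209 mod 4 = 1; sign now -1
(1209/83) = (47/83)   [reduce mod 83]
reciprocity: (47/83) = -1·(83/47) since 47 mod 4 = 3, 83 mod 4 = 3; sign now +1
(83/47) = (36/47)   [reduce mod 47]
36 = 2^2·9; (2/47) = +1 since 47 mod 8 = 7, so (36/47) = (+1)^2·(9/47); sign now +1
reciprocity: (9/47) = +1·(47/9) since 9 mod 4 = 1, 47 mod 4 = 3; sign now +1
(47/9) = (2/9)   [reduce mod 9]
2 = 2^1·1; (2/9) = +1 since 9 mod 8 = 1, so (2/9) = (+1)^1·(1/9); sign now +1
(1/9) = 1; final value = sign = +1

1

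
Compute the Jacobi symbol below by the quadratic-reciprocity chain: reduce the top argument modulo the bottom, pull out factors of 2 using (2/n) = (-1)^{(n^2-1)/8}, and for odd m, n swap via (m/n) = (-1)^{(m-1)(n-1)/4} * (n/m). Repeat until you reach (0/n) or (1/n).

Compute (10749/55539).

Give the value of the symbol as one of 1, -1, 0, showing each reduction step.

0

flip (10749/55539) -> (55539/10749): both odd, 10749 mod 4 = 1, 55539 mod 4 = 3, so the flip contributes +1; sign now +1
(55539/10749): 55539 mod 10749 = 1794, so (55539/10749) = (1794/10749)
factor out 2^1: 1794 = 2^1·897; with 10749 mod 8 = 5, (2/10749) = -1; sign now -1; continue with (897/10749)
flip (897/10749) -> (10749/897): both odd, 897 mod 4 = 1, 10749 mod 4 = 1, so the flip contributes +1; sign now -1
(10749/897): 10749 mod 897 = 882, so (10749/897) = (882/897)
factor out 2^1: 882 = 2^1·441; with 897 mod 8 = 1, (2/897) = +1; sign now -1; continue with (441/897)
flip (441/897) -> (897/441): both odd, 441 mod 4 = 1, 897 mod 4 = 1, so the flip contributes +1; sign now -1
(897/441): 897 mod 441 = 15, so (897/441) = (15/441)
flip (15/441) -> (441/15): both odd, 15 mod 4 = 3, 441 mod 4 = 1, so the flip contributes +1; sign now -1
(441/15): 441 mod 15 = 6, so (441/15) = (6/15)
factor out 2^1: 6 = 2^1·3; with 15 mod 8 = 7, (2/15) = +1; sign now -1; continue with (3/15)
flip (3/15) -> (15/3): both odd, 3 mod 4 = 3, 15 mod 4 = 3, so the flip contributes -1; sign now +1
(15/3): 15 mod 3 = 0, so (15/3) = (0/3)
reached (0/3); gcd(a, n) > 1, so (0/3) = 0 and the symbol is 0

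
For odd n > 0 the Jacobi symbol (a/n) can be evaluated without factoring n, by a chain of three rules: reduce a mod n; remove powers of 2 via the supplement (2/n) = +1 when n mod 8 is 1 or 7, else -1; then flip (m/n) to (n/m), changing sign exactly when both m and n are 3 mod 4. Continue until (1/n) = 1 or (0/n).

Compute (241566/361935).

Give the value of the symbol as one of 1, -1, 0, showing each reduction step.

factor out 2^1: 241566 = 2^1·120783; with 361935 mod 8 = 7, (2/361935) = +1; sign now +1; continue with (120783/361935)
flip (120783/361935) -> (361935/120783): both odd, 120783 mod 4 = 3, 361935 mod 4 = 3, so the flip contributes -1; sign now -1
(361935/120783): 361935 mod 120783 = 120369, so (361935/120783) = (120369/120783)
flip (120369/120783) -> (120783/120369): both odd, 120369 mod 4 = 1, 120783 mod 4 = 3, so the flip contributes +1; sign now -1
(120783/120369): 120783 mod 120369 = 414, so (120783/120369) = (414/120369)
factor out 2^1: 414 = 2^1·207; with 120369 mod 8 = 1, (2/120369) = +1; sign now -1; continue with (207/120369)
flip (207/120369) -> (120369/207): both odd, 207 mod 4 = 3, 120369 mod 4 = 1, so the flip contributes +1; sign now -1
(120369/207): 120369 mod 207 = 102, so (120369/207) = (102/207)
factor out 2^1: 102 = 2^1·51; with 207 mod 8 = 7, (2/207) = +1; sign now -1; continue with (51/207)
flip (51/207) -> (207/51): both odd, 51 mod 4 = 3, 207 mod 4 = 3, so the flip contributes -1; sign now +1
(207/51): 207 mod 51 = 3, so (207/51) = (3/51)
flip (3/51) -> (51/3): both odd, 3 mod 4 = 3, 51 mod 4 = 3, so the flip contributes -1; sign now -1
(51/3): 51 mod 3 = 0, so (51/3) = (0/3)
reached (0/3); gcd(a, n) > 1, so (0/3) = 0 and the symbol is 0

0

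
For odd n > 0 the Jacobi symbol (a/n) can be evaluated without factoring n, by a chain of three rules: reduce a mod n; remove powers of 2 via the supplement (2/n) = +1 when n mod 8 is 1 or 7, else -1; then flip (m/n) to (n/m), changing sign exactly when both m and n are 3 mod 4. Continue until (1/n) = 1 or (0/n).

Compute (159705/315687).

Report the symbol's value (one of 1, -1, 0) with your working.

reciprocity: (159705/315687) = +1·(315687/159705) since 159705 mod 4 = 1, 315687 mod 4 = 3; sign now +1
(315687/159705) = (155982/159705)   [reduce mod 159705]
155982 = 2^1·77991; (2/159705) = +1 since 159705 mod 8 = 1, so (155982/159705) = (+1)^1·(77991/159705); sign now +1
reciprocity: (77991/159705) = +1·(159705/77991) since 77991 mod 4 = 3, 159705 mod 4 = 1; sign now +1
(159705/77991) = (3723/77991)   [reduce mod 77991]
reciprocity: (3723/77991) = -1·(77991/3723) since 3723 mod 4 = 3, 77991 mod 4 = 3; sign now -1
(77991/3723) = (3531/3723)   [reduce mod 3723]
reciprocity: (3531/3723) = -1·(3723/3531) since 3531 mod 4 = 3, 3723 mod 4 = 3; sign now +1
(3723/3531) = (192/3531)   [reduce mod 3531]
192 = 2^6·3; (2/3531) = -1 since 3531 mod 8 = 3, so (192/3531) = (-1)^6·(3/3531); sign now +1
reciprocity: (3/3531) = -1·(3531/3) since 3 mod 4 = 3, 3531 mod 4 = 3; sign now -1
(3531/3) = (0/3)   [reduce mod 3]
(0/3) = 0   [gcd(a, n) > 1]; final value = 0

0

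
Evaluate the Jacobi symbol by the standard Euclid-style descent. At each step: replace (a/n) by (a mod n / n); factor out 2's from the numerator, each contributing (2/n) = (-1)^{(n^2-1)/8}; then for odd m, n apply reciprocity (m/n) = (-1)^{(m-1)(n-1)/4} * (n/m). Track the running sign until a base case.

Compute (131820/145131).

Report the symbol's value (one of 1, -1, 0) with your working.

factor out 2^2: 131820 = 2^2·32955; with 145131 mod 8 = 3, (2/145131) = -1; sign now +1; continue with (32955/145131)
flip (32955/145131) -> (145131/32955): both odd, 32955 mod 4 = 3, 145131 mod 4 = 3, so the flip contributes -1; sign now -1
(145131/32955): 145131 mod 32955 = 13311, so (145131/32955) = (13311/32955)
flip (13311/32955) -> (32955/13311): both odd, 13311 mod 4 = 3, 32955 mod 4 = 3, so the flip contributes -1; sign now +1
(32955/13311): 32955 mod 13311 = 6333, so (32955/13311) = (6333/13311)
flip (6333/13311) -> (13311/6333): both odd, 6333 mod 4 = 1, 13311 mod 4 = 3, so the flip contributes +1; sign now +1
(13311/6333): 13311 mod 6333 = 645, so (13311/6333) = (645/6333)
flip (645/6333) -> (6333/645): both odd, 645 mod 4 = 1, 6333 mod 4 = 1, so the flip contributes +1; sign now +1
(6333/645): 6333 mod 645 = 528, so (6333/645) = (528/645)
factor out 2^4: 528 = 2^4·33; with 645 mod 8 = 5, (2/645) = -1; sign now +1; continue with (33/645)
flip (33/645) -> (645/33): both odd, 33 mod 4 = 1, 645 mod 4 = 1, so the flip contributes +1; sign now +1
(645/33): 645 mod 33 = 18, so (645/33) = (18/33)
factor out 2^1: 18 = 2^1·9; with 33 mod 8 = 1, (2/33) = +1; sign now +1; continue with (9/33)
flip (9/33) -> (33/9): both odd, 9 mod 4 = 1, 33 mod 4 = 1, so the flip contributes +1; sign now +1
(33/9): 33 mod 9 = 6, so (33/9) = (6/9)
factor out 2^1: 6 = 2^1·3; with 9 mod 8 = 1, (2/9) = +1; sign now +1; continue with (3/9)
flip (3/9) -> (9/3): both odd, 3 mod 4 = 3, 9 mod 4 = 1, so the flip contributes +1; sign now +1
(9/3): 9 mod 3 = 0, so (9/3) = (0/3)
reached (0/3); gcd(a, n) > 1, so (0/3) = 0 and the symbol is 0

0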